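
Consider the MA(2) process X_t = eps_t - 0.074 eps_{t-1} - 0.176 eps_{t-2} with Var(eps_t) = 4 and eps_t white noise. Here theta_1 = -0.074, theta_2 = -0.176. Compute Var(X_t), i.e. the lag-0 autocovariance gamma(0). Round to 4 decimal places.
\gamma(0) = 4.1458

For an MA(q) process X_t = eps_t + sum_i theta_i eps_{t-i} with
Var(eps_t) = sigma^2, the variance is
  gamma(0) = sigma^2 * (1 + sum_i theta_i^2).
  sum_i theta_i^2 = (-0.074)^2 + (-0.176)^2 = 0.005476 + 0.030976 = 0.036452.
  gamma(0) = 4 * (1 + 0.036452) = 4 * 1.036452 = 4.145808, which rounds to 4.1458.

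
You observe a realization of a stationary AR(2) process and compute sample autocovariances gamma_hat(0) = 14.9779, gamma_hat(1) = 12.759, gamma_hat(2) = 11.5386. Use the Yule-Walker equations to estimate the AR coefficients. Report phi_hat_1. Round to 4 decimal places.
\hat\phi_{1} = 0.7130

The Yule-Walker equations for an AR(p) process read, in matrix form,
  Gamma_p phi = r_p,   with   (Gamma_p)_{ij} = gamma(|i - j|),
                       (r_p)_i = gamma(i),   i,j = 1..p.
Substitute the sample gammas (Toeplitz matrix and right-hand side of size 2):
  Gamma_p = [[14.9779, 12.759], [12.759, 14.9779]]
  r_p     = [12.759, 11.5386]
Written out:
  14.9779 phi_1 + 12.759 phi_2 = 12.759
  12.759 phi_1 + 14.9779 phi_2 = 11.5386
Solve by Cramer's rule:
  det = gamma(0)^2 - gamma(1)^2 = (14.9779)^2 - (12.759)^2 = 224.33748841 - 162.792081 = 61.54540741
  phi_hat_1 = [gamma(1) gamma(0) - gamma(1) gamma(2)] / det = [(12.759)(14.9779) - (12.759)(11.5386)] / 61.54540741 = 43.8820287 / 61.54540741 = 0.713
  phi_hat_2 = [gamma(0) gamma(2) - gamma(1)^2] / det = [(14.9779)(11.5386) - (12.759)^2] / 61.54540741 = 10.03191594 / 61.54540741 = 0.163
So phi_hat = [0.7130, 0.1630].
Therefore phi_hat_1 = 0.7130.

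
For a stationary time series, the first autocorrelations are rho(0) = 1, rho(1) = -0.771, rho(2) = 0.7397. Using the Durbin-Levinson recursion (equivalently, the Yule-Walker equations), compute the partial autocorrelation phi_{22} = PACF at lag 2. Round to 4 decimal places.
\phi_{22} = 0.3582

The PACF at lag k is phi_{kk}, the last component of the solution
to the Yule-Walker system G_k phi = r_k where
  (G_k)_{ij} = rho(|i - j|), (r_k)_i = rho(i), i,j = 1..k.
Equivalently, Durbin-Levinson gives phi_{kk} iteratively:
  phi_{11} = rho(1)
  phi_{kk} = [rho(k) - sum_{j=1..k-1} phi_{k-1,j} rho(k-j)]
            / [1 - sum_{j=1..k-1} phi_{k-1,j} rho(j)],
  phi_{k,j} = phi_{k-1,j} - phi_{kk} phi_{k-1,k-j},  j = 1..k-1.
Step k = 1:
  phi_11 = rho(1) = -0.771.
Step k = 2:
  phi_22 = [rho(2) - phi_11 rho(1)] / [1 - phi_11 rho(1)] = [0.7397 - (-0.771)(-0.771)] / [1 - (-0.771)(-0.771)]
         = 0.145259 / 0.405559 = 0.3582.
Therefore phi_{22} = 0.3582.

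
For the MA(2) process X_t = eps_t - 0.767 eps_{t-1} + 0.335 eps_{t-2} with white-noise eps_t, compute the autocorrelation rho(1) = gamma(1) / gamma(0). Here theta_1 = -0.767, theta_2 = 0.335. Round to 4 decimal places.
\rho(1) = -0.6021

For an MA(q) process with theta_0 = 1, the autocovariance is
  gamma(k) = sigma^2 * sum_{i=0..q-k} theta_i * theta_{i+k},
and rho(k) = gamma(k) / gamma(0). Sigma^2 cancels.
  numerator   = (1)*(-0.767) + (-0.767)*(0.335) = -1.023945.
  denominator = (1)^2 + (-0.767)^2 + (0.335)^2 = 1.700514.
  rho(1) = -1.023945 / 1.700514 = -0.6021.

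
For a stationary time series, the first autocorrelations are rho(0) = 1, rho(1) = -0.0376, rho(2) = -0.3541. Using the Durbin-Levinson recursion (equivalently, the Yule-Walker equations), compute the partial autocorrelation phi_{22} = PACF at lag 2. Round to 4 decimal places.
\phi_{22} = -0.3560

The PACF at lag k is phi_{kk}, the last component of the solution
to the Yule-Walker system G_k phi = r_k where
  (G_k)_{ij} = rho(|i - j|), (r_k)_i = rho(i), i,j = 1..k.
Equivalently, Durbin-Levinson gives phi_{kk} iteratively:
  phi_{11} = rho(1)
  phi_{kk} = [rho(k) - sum_{j=1..k-1} phi_{k-1,j} rho(k-j)]
            / [1 - sum_{j=1..k-1} phi_{k-1,j} rho(j)],
  phi_{k,j} = phi_{k-1,j} - phi_{kk} phi_{k-1,k-j},  j = 1..k-1.
Step k = 1:
  phi_11 = rho(1) = -0.0376.
Step k = 2:
  phi_22 = [rho(2) - phi_11 rho(1)] / [1 - phi_11 rho(1)] = [-0.3541 - (-0.0376)(-0.0376)] / [1 - (-0.0376)(-0.0376)]
         = -0.35551376 / 0.99858624 = -0.356.
Therefore phi_{22} = -0.3560.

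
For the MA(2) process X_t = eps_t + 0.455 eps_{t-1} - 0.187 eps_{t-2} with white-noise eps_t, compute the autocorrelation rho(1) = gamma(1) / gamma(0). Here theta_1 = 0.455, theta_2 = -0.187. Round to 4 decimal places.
\rho(1) = 0.2978

For an MA(q) process with theta_0 = 1, the autocovariance is
  gamma(k) = sigma^2 * sum_{i=0..q-k} theta_i * theta_{i+k},
and rho(k) = gamma(k) / gamma(0). Sigma^2 cancels.
  numerator   = (1)*(0.455) + (0.455)*(-0.187) = 0.369915.
  denominator = (1)^2 + (0.455)^2 + (-0.187)^2 = 1.241994.
  rho(1) = 0.369915 / 1.241994 = 0.2978.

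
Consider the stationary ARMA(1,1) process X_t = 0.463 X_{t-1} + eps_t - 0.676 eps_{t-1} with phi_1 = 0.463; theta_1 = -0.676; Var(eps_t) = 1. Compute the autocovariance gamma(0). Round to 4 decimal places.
\gamma(0) = 1.0577

Multiply the model equation by X_{t-k} and take expectations. With theta_0 = psi_0 = 1 and psi_j the MA(infinity) weights, this gives
  gamma(k) - sum_i phi_i gamma(k-i) = c_k,
  c_k = sigma^2 * sum_{j=k..q} theta_j psi_{j-k}   (c_k = 0 for k > q),
using gamma(-m) = gamma(m).
psi-weights needed (psi_j = theta_j + sum_i phi_i psi_{j-i}):
  psi_1 = theta_1 + phi_1 = -0.676 + (0.463) = -0.213
Right-hand sides:
  c_0 = sigma^2 (1 + theta_1 psi_1) = 1 * (1 + (-0.676)(-0.213)) = 1 * 1.143988 = 1.143988
  c_1 = sigma^2 theta_1 = 1 * (-0.676) = -0.676
  c_2 = 0
Equations for k = 0 and k = 1 (AR order 1):
  gamma(0) = phi_1 gamma(1) + c_0
  gamma(1) = phi_1 gamma(0) + c_1
Substituting the second into the first: gamma(0) (1 - phi_1^2) = c_0 + phi_1 c_1, so
  gamma(0) = (c_0 + phi_1 c_1) / (1 - phi_1^2) = (1.143988 + (0.463)(-0.676)) / (1 - (0.463)^2) = 0.831 / 0.785631 = 1.057748.
Therefore gamma(0) = 1.0577 (to 4 decimal places).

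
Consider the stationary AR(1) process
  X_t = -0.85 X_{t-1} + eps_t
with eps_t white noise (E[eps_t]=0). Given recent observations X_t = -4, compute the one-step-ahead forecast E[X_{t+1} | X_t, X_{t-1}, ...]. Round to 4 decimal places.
E[X_{t+1} \mid \mathcal F_t] = 3.4000

For an AR(p) model X_t = c + sum_i phi_i X_{t-i} + eps_t, the
one-step-ahead conditional mean is
  E[X_{t+1} | X_t, ...] = c + sum_i phi_i X_{t+1-i}.
Substitute known values:
  E[X_{t+1} | ...] = (-0.85) * (-4)
                   = 3.4000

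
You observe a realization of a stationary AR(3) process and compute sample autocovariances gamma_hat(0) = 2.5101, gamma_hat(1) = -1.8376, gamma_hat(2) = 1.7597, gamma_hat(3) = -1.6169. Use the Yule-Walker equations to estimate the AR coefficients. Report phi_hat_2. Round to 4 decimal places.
\hat\phi_{2} = 0.2940

The Yule-Walker equations for an AR(p) process read, in matrix form,
  Gamma_p phi = r_p,   with   (Gamma_p)_{ij} = gamma(|i - j|),
                       (r_p)_i = gamma(i),   i,j = 1..p.
Substitute the sample gammas (Toeplitz matrix and right-hand side of size 3):
  Gamma_p = [[2.5101, -1.8376, 1.7597], [-1.8376, 2.5101, -1.8376], [1.7597, -1.8376, 2.5101]]
  r_p     = [-1.8376, 1.7597, -1.6169]
Written out (R1..R3):
  (R1) 2.5101 phi_1 - 1.8376 phi_2 + 1.7597 phi_3 = -1.8376
  (R2) -1.8376 phi_1 + 2.5101 phi_2 - 1.8376 phi_3 = 1.7597
  (R3) 1.7597 phi_1 - 1.8376 phi_2 + 2.5101 phi_3 = -1.6169
Gaussian elimination:
  R2 <- R2 - (-1.8376/2.5101) R1 = R2 - (-0.732082) R1:  1.164825 phi_2 - 0.549355 phi_3 = 0.414425
  R3 <- R3 - (1.7597/2.5101) R1 = R3 - (0.701048) R1:  -0.549355 phi_2 + 1.276466 phi_3 = -0.328655
  R3 <- R3 - (-0.549355/1.164825) R2 = R3 - (-0.47162) R2:  1.01738 phi_3 = -0.133203
Back-substitution:
  phi_hat_3 = -0.133203 / 1.01738 = -0.130928
  phi_hat_2 = (0.414425 - (-0.549355)(-0.130928)) / 1.164825 = 0.294035
  phi_hat_1 = (-1.8376 - (-1.8376)(0.294035) - (1.7597)(-0.130928)) / 2.5101 = -0.425038
So phi_hat = [-0.4250, 0.2940, -0.1309].
Therefore phi_hat_2 = 0.2940.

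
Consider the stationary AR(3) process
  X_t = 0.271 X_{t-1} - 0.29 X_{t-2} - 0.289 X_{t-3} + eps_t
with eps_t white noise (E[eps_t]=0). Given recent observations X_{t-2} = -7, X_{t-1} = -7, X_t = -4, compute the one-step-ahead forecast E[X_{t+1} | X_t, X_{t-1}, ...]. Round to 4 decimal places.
E[X_{t+1} \mid \mathcal F_t] = 2.9690

For an AR(p) model X_t = c + sum_i phi_i X_{t-i} + eps_t, the
one-step-ahead conditional mean is
  E[X_{t+1} | X_t, ...] = c + sum_i phi_i X_{t+1-i}.
Substitute known values:
  E[X_{t+1} | ...] = (0.271) * (-4) + (-0.29) * (-7) + (-0.289) * (-7)
                   = 2.9690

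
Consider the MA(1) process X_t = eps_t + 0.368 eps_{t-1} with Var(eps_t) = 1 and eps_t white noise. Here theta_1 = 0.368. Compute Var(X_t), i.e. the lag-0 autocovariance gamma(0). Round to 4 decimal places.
\gamma(0) = 1.1354

For an MA(q) process X_t = eps_t + sum_i theta_i eps_{t-i} with
Var(eps_t) = sigma^2, the variance is
  gamma(0) = sigma^2 * (1 + sum_i theta_i^2).
  sum_i theta_i^2 = (0.368)^2 = 0.135424.
  gamma(0) = 1 * (1 + 0.135424) = 1 * 1.135424 = 1.135424, which rounds to 1.1354.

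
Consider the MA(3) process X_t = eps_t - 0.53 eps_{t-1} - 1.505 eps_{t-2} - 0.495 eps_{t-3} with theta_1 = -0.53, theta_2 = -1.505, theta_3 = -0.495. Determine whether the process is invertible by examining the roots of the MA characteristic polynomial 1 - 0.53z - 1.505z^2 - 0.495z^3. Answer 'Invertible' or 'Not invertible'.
\text{Not invertible}

The MA(q) characteristic polynomial is P(z) = 1 - 0.53z - 1.505z^2 - 0.495z^3.
Invertibility requires all roots to lie outside the unit circle, i.e. |z| > 1 for every root.
Degree 3: look for a simple real root z0 first, then factor out (1 - z/z0) and solve the remaining quadratic.
Testing z0 = -2: P(-2) = 1 + (-0.53)(-2) + (-1.505)(-2)^2 + (-0.495)(-2)^3
  = 1 + (1.06) + (-6.02) + (3.96) = 0.  So z_0 = -2 is a root, |z_0| = 2.
Divide out the factor (1 + 0.5 z) = (1 - z/z0) (since 1/z0 = -0.5):
  P(z) = (1 + 0.5 z)(1 + (-1.03) z + (-0.99) z^2)
  [check: z-coef -1.03 - (-0.5) = -0.53; z^2-coef -0.99 - (-0.5)(-1.03) = -1.505; z^3-coef -(-0.5)(-0.99) = -0.495.]
Remaining roots from the quadratic factor 1 + (-1.03) z + (-0.99) z^2:
  Set 1 + (-1.03) z + (-0.99) z^2 = 0, i.e. a z^2 + b z + c = 0 with a = -0.99, b = -1.03, c = 1.
  Discriminant D = b^2 - 4ac = (-1.03)^2 - 4*(-0.99)*1 = 1.0609 - (-3.96) = 5.0209.
  D >= 0, so the roots are real: z = (-b +/- sqrt(D)) / (2a) = (1.03 +/- 2.240736) / (-1.98).
    z_1 = (1.03 + 2.240736) / (-1.98) = -1.6519,   |z_1| = 1.6519.
    z_2 = (1.03 - 2.240736) / (-1.98) = 0.6115,   |z_2| = 0.6115.
Moduli of all roots: 2.0000, 1.6519, 0.6115.
All moduli strictly greater than 1? No.
Verdict: Not invertible.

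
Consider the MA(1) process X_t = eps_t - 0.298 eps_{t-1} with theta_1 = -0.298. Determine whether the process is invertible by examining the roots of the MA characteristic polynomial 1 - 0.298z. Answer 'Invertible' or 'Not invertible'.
\text{Invertible}

The MA(q) characteristic polynomial is P(z) = 1 - 0.298z.
Invertibility requires all roots to lie outside the unit circle, i.e. |z| > 1 for every root.
This is linear in z: 1 + (-0.298) z = 0  =>  z = -1/(-0.298) = 3.355705,  |z| = 3.355705.
Moduli of all roots: 3.3557.
All moduli strictly greater than 1? Yes.
Verdict: Invertible.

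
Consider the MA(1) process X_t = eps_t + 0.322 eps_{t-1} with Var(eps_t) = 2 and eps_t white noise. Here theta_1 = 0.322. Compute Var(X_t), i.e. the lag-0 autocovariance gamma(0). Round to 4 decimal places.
\gamma(0) = 2.2074

For an MA(q) process X_t = eps_t + sum_i theta_i eps_{t-i} with
Var(eps_t) = sigma^2, the variance is
  gamma(0) = sigma^2 * (1 + sum_i theta_i^2).
  sum_i theta_i^2 = (0.322)^2 = 0.103684.
  gamma(0) = 2 * (1 + 0.103684) = 2 * 1.103684 = 2.207368, which rounds to 2.2074.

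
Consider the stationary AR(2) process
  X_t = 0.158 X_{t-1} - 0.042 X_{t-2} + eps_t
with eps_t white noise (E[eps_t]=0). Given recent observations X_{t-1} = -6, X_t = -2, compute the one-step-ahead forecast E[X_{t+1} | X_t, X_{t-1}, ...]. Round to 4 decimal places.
E[X_{t+1} \mid \mathcal F_t] = -0.0640

For an AR(p) model X_t = c + sum_i phi_i X_{t-i} + eps_t, the
one-step-ahead conditional mean is
  E[X_{t+1} | X_t, ...] = c + sum_i phi_i X_{t+1-i}.
Substitute known values:
  E[X_{t+1} | ...] = (0.158) * (-2) + (-0.042) * (-6)
                   = -0.0640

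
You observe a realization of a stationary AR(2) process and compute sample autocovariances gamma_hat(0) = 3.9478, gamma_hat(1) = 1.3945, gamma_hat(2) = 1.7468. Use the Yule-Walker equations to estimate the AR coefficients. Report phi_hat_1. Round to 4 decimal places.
\hat\phi_{1} = 0.2250

The Yule-Walker equations for an AR(p) process read, in matrix form,
  Gamma_p phi = r_p,   with   (Gamma_p)_{ij} = gamma(|i - j|),
                       (r_p)_i = gamma(i),   i,j = 1..p.
Substitute the sample gammas (Toeplitz matrix and right-hand side of size 2):
  Gamma_p = [[3.9478, 1.3945], [1.3945, 3.9478]]
  r_p     = [1.3945, 1.7468]
Written out:
  3.9478 phi_1 + 1.3945 phi_2 = 1.3945
  1.3945 phi_1 + 3.9478 phi_2 = 1.7468
Solve by Cramer's rule:
  det = gamma(0)^2 - gamma(1)^2 = (3.9478)^2 - (1.3945)^2 = 15.58512484 - 1.94463025 = 13.64049459
  phi_hat_1 = [gamma(1) gamma(0) - gamma(1) gamma(2)] / det = [(1.3945)(3.9478) - (1.3945)(1.7468)] / 13.64049459 = 3.0692945 / 13.64049459 = 0.225
  phi_hat_2 = [gamma(0) gamma(2) - gamma(1)^2] / det = [(3.9478)(1.7468) - (1.3945)^2] / 13.64049459 = 4.95138679 / 13.64049459 = 0.363
So phi_hat = [0.2250, 0.3630].
Therefore phi_hat_1 = 0.2250.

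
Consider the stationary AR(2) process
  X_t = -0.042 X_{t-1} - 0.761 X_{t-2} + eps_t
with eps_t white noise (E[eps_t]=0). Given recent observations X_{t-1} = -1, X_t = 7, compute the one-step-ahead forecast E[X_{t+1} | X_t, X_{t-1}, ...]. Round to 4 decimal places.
E[X_{t+1} \mid \mathcal F_t] = 0.4670

For an AR(p) model X_t = c + sum_i phi_i X_{t-i} + eps_t, the
one-step-ahead conditional mean is
  E[X_{t+1} | X_t, ...] = c + sum_i phi_i X_{t+1-i}.
Substitute known values:
  E[X_{t+1} | ...] = (-0.042) * (7) + (-0.761) * (-1)
                   = 0.4670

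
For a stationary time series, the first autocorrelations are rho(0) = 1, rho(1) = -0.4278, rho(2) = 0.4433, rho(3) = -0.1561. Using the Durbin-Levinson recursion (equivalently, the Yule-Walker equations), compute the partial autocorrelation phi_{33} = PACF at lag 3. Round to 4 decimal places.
\phi_{33} = 0.1491

The PACF at lag k is phi_{kk}, the last component of the solution
to the Yule-Walker system G_k phi = r_k where
  (G_k)_{ij} = rho(|i - j|), (r_k)_i = rho(i), i,j = 1..k.
Equivalently, Durbin-Levinson gives phi_{kk} iteratively:
  phi_{11} = rho(1)
  phi_{kk} = [rho(k) - sum_{j=1..k-1} phi_{k-1,j} rho(k-j)]
            / [1 - sum_{j=1..k-1} phi_{k-1,j} rho(j)],
  phi_{k,j} = phi_{k-1,j} - phi_{kk} phi_{k-1,k-j},  j = 1..k-1.
Step k = 1:
  phi_11 = rho(1) = -0.4278.
Step k = 2:
  phi_22 = [rho(2) - phi_11 rho(1)] / [1 - phi_11 rho(1)] = [0.4433 - (-0.4278)(-0.4278)] / [1 - (-0.4278)(-0.4278)]
         = 0.26028716 / 0.81698716 = 0.318594.
  Update: phi_21 = phi_11 - phi_22 phi_11 = -0.4278 - (0.318594)(-0.4278) = -0.291506.
Step k = 3:
  phi_33 = [rho(3) - phi_21 rho(2) - phi_22 rho(1)] / [1 - phi_21 rho(1) - phi_22 rho(2)]
    numerator   = -0.1561 - (-0.291506)(0.4433) - (0.318594)(-0.4278) = 0.10941888
    denominator = 1 - (-0.291506)(-0.4278) - (0.318594)(0.4433) = 0.73406125
  phi_33 = 0.10941888 / 0.73406125 = 0.1491.
Therefore phi_{33} = 0.1491.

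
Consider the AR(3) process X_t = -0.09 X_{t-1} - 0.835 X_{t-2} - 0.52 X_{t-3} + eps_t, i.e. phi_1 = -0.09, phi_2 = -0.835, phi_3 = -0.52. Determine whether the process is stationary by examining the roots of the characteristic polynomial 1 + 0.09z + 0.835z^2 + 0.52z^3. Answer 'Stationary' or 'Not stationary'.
\text{Not stationary}

The AR(p) characteristic polynomial is P(z) = 1 + 0.09z + 0.835z^2 + 0.52z^3.
Stationarity requires all roots to lie outside the unit circle, i.e. |z| > 1 for every root.
Degree 3: look for a simple real root z0 first, then factor out (1 - z/z0) and solve the remaining quadratic.
Testing z0 = -2: P(-2) = 1 + (0.09)(-2) + (0.835)(-2)^2 + (0.52)(-2)^3
  = 1 + (-0.18) + (3.34) + (-4.16) = 0.  So z_0 = -2 is a root, |z_0| = 2.
Divide out the factor (1 + 0.5 z) = (1 - z/z0) (since 1/z0 = -0.5):
  P(z) = (1 + 0.5 z)(1 + (-0.41) z + (1.04) z^2)
  [check: z-coef -0.41 - (-0.5) = 0.09; z^2-coef 1.04 - (-0.5)(-0.41) = 0.835; z^3-coef -(-0.5)(1.04) = 0.52.]
Remaining roots from the quadratic factor 1 + (-0.41) z + (1.04) z^2:
  Set 1 + (-0.41) z + (1.04) z^2 = 0, i.e. a z^2 + b z + c = 0 with a = 1.04, b = -0.41, c = 1.
  Discriminant D = b^2 - 4ac = (-0.41)^2 - 4*(1.04)*1 = 0.1681 - (4.16) = -3.9919.
  D < 0, so the roots are the complex-conjugate pair z = (-b +/- i sqrt(-D)) / (2a) = 0.1971 +/- 0.9606i.
  For a conjugate pair |z|^2 = z * conj(z) = (product of roots) = c/a = 1/(1.04) = 0.961538, so |z| = sqrt(0.961538) = 0.9806 for both roots.
Moduli of all roots: 2.0000, 0.9806, 0.9806.
All moduli strictly greater than 1? No.
Verdict: Not stationary.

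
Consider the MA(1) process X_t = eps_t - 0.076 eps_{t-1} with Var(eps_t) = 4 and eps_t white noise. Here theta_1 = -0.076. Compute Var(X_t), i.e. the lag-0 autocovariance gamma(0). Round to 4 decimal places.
\gamma(0) = 4.0231

For an MA(q) process X_t = eps_t + sum_i theta_i eps_{t-i} with
Var(eps_t) = sigma^2, the variance is
  gamma(0) = sigma^2 * (1 + sum_i theta_i^2).
  sum_i theta_i^2 = (-0.076)^2 = 0.005776.
  gamma(0) = 4 * (1 + 0.005776) = 4 * 1.005776 = 4.023104, which rounds to 4.0231.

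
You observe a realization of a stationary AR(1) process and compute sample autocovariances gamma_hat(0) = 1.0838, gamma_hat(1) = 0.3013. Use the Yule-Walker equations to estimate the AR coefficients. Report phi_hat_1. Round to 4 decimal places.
\hat\phi_{1} = 0.2780

The Yule-Walker equations for an AR(p) process read, in matrix form,
  Gamma_p phi = r_p,   with   (Gamma_p)_{ij} = gamma(|i - j|),
                       (r_p)_i = gamma(i),   i,j = 1..p.
Substitute the sample gammas (Toeplitz matrix and right-hand side of size 1):
  Gamma_p = [[1.0838]]
  r_p     = [0.3013]
With p = 1 this is the single equation gamma(0) phi_1 = gamma(1):
  phi_hat_1 = gamma(1) / gamma(0) = 0.3013 / 1.0838 = 0.2780.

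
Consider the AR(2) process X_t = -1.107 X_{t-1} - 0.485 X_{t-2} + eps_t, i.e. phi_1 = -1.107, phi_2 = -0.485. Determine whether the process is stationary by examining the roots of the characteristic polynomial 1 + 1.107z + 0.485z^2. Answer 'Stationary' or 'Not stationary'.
\text{Stationary}

The AR(p) characteristic polynomial is P(z) = 1 + 1.107z + 0.485z^2.
Stationarity requires all roots to lie outside the unit circle, i.e. |z| > 1 for every root.
Set 1 + (1.107) z + (0.485) z^2 = 0, i.e. a z^2 + b z + c = 0 with a = 0.485, b = 1.107, c = 1.
Discriminant D = b^2 - 4ac = (1.107)^2 - 4*(0.485)*1 = 1.225449 - (1.94) = -0.714551.
D < 0, so the roots are the complex-conjugate pair z = (-b +/- i sqrt(-D)) / (2a) = -1.1412 +/- 0.8715i.
For a conjugate pair |z|^2 = z * conj(z) = (product of roots) = c/a = 1/(0.485) = 2.061856, so |z| = sqrt(2.061856) = 1.4359 for both roots.
Moduli of all roots: 1.4359, 1.4359.
All moduli strictly greater than 1? Yes.
Verdict: Stationary.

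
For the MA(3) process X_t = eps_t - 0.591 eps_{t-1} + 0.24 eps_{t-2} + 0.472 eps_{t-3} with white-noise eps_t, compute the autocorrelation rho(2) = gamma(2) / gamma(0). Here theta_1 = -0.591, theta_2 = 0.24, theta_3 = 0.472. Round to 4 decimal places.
\rho(2) = -0.0239

For an MA(q) process with theta_0 = 1, the autocovariance is
  gamma(k) = sigma^2 * sum_{i=0..q-k} theta_i * theta_{i+k},
and rho(k) = gamma(k) / gamma(0). Sigma^2 cancels.
  numerator   = (1)*(0.24) + (-0.591)*(0.472) = -0.038952.
  denominator = (1)^2 + (-0.591)^2 + (0.24)^2 + (0.472)^2 = 1.629665.
  rho(2) = -0.038952 / 1.629665 = -0.0239.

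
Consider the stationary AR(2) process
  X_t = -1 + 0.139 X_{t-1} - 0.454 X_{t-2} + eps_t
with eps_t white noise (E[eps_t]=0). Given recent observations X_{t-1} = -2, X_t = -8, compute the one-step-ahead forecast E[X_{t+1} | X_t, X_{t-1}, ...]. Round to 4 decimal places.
E[X_{t+1} \mid \mathcal F_t] = -1.2040

For an AR(p) model X_t = c + sum_i phi_i X_{t-i} + eps_t, the
one-step-ahead conditional mean is
  E[X_{t+1} | X_t, ...] = c + sum_i phi_i X_{t+1-i}.
Substitute known values:
  E[X_{t+1} | ...] = -1 + (0.139) * (-8) + (-0.454) * (-2)
                   = -1.2040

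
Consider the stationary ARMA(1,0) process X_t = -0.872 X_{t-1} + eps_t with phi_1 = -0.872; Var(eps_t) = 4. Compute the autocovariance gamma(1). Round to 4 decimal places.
\gamma(1) = -14.5566

Multiply the model equation by X_{t-k} and take expectations. With theta_0 = psi_0 = 1 and psi_j the MA(infinity) weights, this gives
  gamma(k) - sum_i phi_i gamma(k-i) = c_k,
  c_k = sigma^2 * sum_{j=k..q} theta_j psi_{j-k}   (c_k = 0 for k > q),
using gamma(-m) = gamma(m).
Pure AR (q = 0): c_0 = sigma^2 = 4, c_k = 0 for k >= 1.
Equations for k = 0 and k = 1 (AR order 1):
  gamma(0) = phi_1 gamma(1) + c_0
  gamma(1) = phi_1 gamma(0) + c_1
Substituting the second into the first: gamma(0) (1 - phi_1^2) = c_0 + phi_1 c_1, so
  gamma(0) = c_0 / (1 - phi_1^2) = 4 / (1 - (-0.872)^2) = 4 / 0.239616 = 16.693376.
  gamma(1) = phi_1 gamma(0) = (-0.872)(16.693376) = -14.556624.
Therefore gamma(1) = -14.5566 (to 4 decimal places).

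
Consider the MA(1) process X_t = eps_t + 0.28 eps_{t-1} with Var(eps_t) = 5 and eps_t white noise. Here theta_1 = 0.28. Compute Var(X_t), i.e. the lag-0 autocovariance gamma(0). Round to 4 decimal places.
\gamma(0) = 5.3920

For an MA(q) process X_t = eps_t + sum_i theta_i eps_{t-i} with
Var(eps_t) = sigma^2, the variance is
  gamma(0) = sigma^2 * (1 + sum_i theta_i^2).
  sum_i theta_i^2 = (0.28)^2 = 0.0784.
  gamma(0) = 5 * (1 + 0.0784) = 5 * 1.0784 = 5.392, which rounds to 5.3920.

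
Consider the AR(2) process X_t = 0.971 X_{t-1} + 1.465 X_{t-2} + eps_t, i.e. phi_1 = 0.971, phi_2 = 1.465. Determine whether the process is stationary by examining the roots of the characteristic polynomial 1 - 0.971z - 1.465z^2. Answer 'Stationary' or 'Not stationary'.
\text{Not stationary}

The AR(p) characteristic polynomial is P(z) = 1 - 0.971z - 1.465z^2.
Stationarity requires all roots to lie outside the unit circle, i.e. |z| > 1 for every root.
Set 1 + (-0.971) z + (-1.465) z^2 = 0, i.e. a z^2 + b z + c = 0 with a = -1.465, b = -0.971, c = 1.
Discriminant D = b^2 - 4ac = (-0.971)^2 - 4*(-1.465)*1 = 0.942841 - (-5.86) = 6.802841.
D >= 0, so the roots are real: z = (-b +/- sqrt(D)) / (2a) = (0.971 +/- 2.608226) / (-2.93).
  z_1 = (0.971 + 2.608226) / (-2.93) = -1.2216,   |z_1| = 1.2216.
  z_2 = (0.971 - 2.608226) / (-2.93) = 0.5588,   |z_2| = 0.5588.
Moduli of all roots: 1.2216, 0.5588.
All moduli strictly greater than 1? No.
Verdict: Not stationary.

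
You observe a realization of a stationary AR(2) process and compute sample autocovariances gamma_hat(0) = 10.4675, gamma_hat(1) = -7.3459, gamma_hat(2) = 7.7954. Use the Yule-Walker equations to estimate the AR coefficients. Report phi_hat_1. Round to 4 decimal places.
\hat\phi_{1} = -0.3530

The Yule-Walker equations for an AR(p) process read, in matrix form,
  Gamma_p phi = r_p,   with   (Gamma_p)_{ij} = gamma(|i - j|),
                       (r_p)_i = gamma(i),   i,j = 1..p.
Substitute the sample gammas (Toeplitz matrix and right-hand side of size 2):
  Gamma_p = [[10.4675, -7.3459], [-7.3459, 10.4675]]
  r_p     = [-7.3459, 7.7954]
Written out:
  10.4675 phi_1 - 7.3459 phi_2 = -7.3459
  -7.3459 phi_1 + 10.4675 phi_2 = 7.7954
Solve by Cramer's rule:
  det = gamma(0)^2 - gamma(1)^2 = (10.4675)^2 - (-7.3459)^2 = 109.56855625 - 53.96224681 = 55.60630944
  phi_hat_1 = [gamma(1) gamma(0) - gamma(1) gamma(2)] / det = [(-7.3459)(10.4675) - (-7.3459)(7.7954)] / 55.60630944 = -19.62897939 / 55.60630944 = -0.353
  phi_hat_2 = [gamma(0) gamma(2) - gamma(1)^2] / det = [(10.4675)(7.7954) - (-7.3459)^2] / 55.60630944 = 27.63610269 / 55.60630944 = 0.497
So phi_hat = [-0.3530, 0.4970].
Therefore phi_hat_1 = -0.3530.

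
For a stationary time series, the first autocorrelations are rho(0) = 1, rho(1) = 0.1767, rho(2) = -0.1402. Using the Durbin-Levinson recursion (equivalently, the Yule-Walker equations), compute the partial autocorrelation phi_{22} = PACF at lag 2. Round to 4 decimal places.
\phi_{22} = -0.1769

The PACF at lag k is phi_{kk}, the last component of the solution
to the Yule-Walker system G_k phi = r_k where
  (G_k)_{ij} = rho(|i - j|), (r_k)_i = rho(i), i,j = 1..k.
Equivalently, Durbin-Levinson gives phi_{kk} iteratively:
  phi_{11} = rho(1)
  phi_{kk} = [rho(k) - sum_{j=1..k-1} phi_{k-1,j} rho(k-j)]
            / [1 - sum_{j=1..k-1} phi_{k-1,j} rho(j)],
  phi_{k,j} = phi_{k-1,j} - phi_{kk} phi_{k-1,k-j},  j = 1..k-1.
Step k = 1:
  phi_11 = rho(1) = 0.1767.
Step k = 2:
  phi_22 = [rho(2) - phi_11 rho(1)] / [1 - phi_11 rho(1)] = [-0.1402 - (0.1767)(0.1767)] / [1 - (0.1767)(0.1767)]
         = -0.17142289 / 0.96877711 = -0.1769.
Therefore phi_{22} = -0.1769.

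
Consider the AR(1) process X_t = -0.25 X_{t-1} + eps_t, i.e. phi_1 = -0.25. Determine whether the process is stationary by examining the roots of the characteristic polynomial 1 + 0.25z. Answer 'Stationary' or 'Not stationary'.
\text{Stationary}

The AR(p) characteristic polynomial is P(z) = 1 + 0.25z.
Stationarity requires all roots to lie outside the unit circle, i.e. |z| > 1 for every root.
This is linear in z: 1 + (0.25) z = 0  =>  z = -1/(0.25) = -4,  |z| = 4.
Moduli of all roots: 4.0000.
All moduli strictly greater than 1? Yes.
Verdict: Stationary.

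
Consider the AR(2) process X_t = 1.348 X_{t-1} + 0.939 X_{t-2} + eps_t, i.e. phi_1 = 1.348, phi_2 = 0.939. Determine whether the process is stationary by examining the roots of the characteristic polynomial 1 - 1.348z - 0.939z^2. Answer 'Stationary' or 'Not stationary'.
\text{Not stationary}

The AR(p) characteristic polynomial is P(z) = 1 - 1.348z - 0.939z^2.
Stationarity requires all roots to lie outside the unit circle, i.e. |z| > 1 for every root.
Set 1 + (-1.348) z + (-0.939) z^2 = 0, i.e. a z^2 + b z + c = 0 with a = -0.939, b = -1.348, c = 1.
Discriminant D = b^2 - 4ac = (-1.348)^2 - 4*(-0.939)*1 = 1.817104 - (-3.756) = 5.573104.
D >= 0, so the roots are real: z = (-b +/- sqrt(D)) / (2a) = (1.348 +/- 2.360742) / (-1.878).
  z_1 = (1.348 + 2.360742) / (-1.878) = -1.9748,   |z_1| = 1.9748.
  z_2 = (1.348 - 2.360742) / (-1.878) = 0.5393,   |z_2| = 0.5393.
Moduli of all roots: 1.9748, 0.5393.
All moduli strictly greater than 1? No.
Verdict: Not stationary.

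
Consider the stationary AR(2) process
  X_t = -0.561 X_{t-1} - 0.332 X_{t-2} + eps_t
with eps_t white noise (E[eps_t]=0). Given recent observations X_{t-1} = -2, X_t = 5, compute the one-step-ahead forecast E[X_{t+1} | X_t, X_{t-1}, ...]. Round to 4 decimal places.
E[X_{t+1} \mid \mathcal F_t] = -2.1410

For an AR(p) model X_t = c + sum_i phi_i X_{t-i} + eps_t, the
one-step-ahead conditional mean is
  E[X_{t+1} | X_t, ...] = c + sum_i phi_i X_{t+1-i}.
Substitute known values:
  E[X_{t+1} | ...] = (-0.561) * (5) + (-0.332) * (-2)
                   = -2.1410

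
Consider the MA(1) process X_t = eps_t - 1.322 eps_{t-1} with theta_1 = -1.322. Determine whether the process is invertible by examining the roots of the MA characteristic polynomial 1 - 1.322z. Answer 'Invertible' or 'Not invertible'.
\text{Not invertible}

The MA(q) characteristic polynomial is P(z) = 1 - 1.322z.
Invertibility requires all roots to lie outside the unit circle, i.e. |z| > 1 for every root.
This is linear in z: 1 + (-1.322) z = 0  =>  z = -1/(-1.322) = 0.75643,  |z| = 0.75643.
Moduli of all roots: 0.7564.
All moduli strictly greater than 1? No.
Verdict: Not invertible.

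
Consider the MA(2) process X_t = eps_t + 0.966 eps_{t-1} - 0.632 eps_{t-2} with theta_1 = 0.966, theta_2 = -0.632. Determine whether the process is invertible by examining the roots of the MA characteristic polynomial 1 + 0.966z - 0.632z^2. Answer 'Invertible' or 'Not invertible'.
\text{Not invertible}

The MA(q) characteristic polynomial is P(z) = 1 + 0.966z - 0.632z^2.
Invertibility requires all roots to lie outside the unit circle, i.e. |z| > 1 for every root.
Set 1 + (0.966) z + (-0.632) z^2 = 0, i.e. a z^2 + b z + c = 0 with a = -0.632, b = 0.966, c = 1.
Discriminant D = b^2 - 4ac = (0.966)^2 - 4*(-0.632)*1 = 0.933156 - (-2.528) = 3.461156.
D >= 0, so the roots are real: z = (-b +/- sqrt(D)) / (2a) = (-0.966 +/- 1.860418) / (-1.264).
  z_1 = (-0.966 + 1.860418) / (-1.264) = -0.7076,   |z_1| = 0.7076.
  z_2 = (-0.966 - 1.860418) / (-1.264) = 2.2361,   |z_2| = 2.2361.
Moduli of all roots: 0.7076, 2.2361.
All moduli strictly greater than 1? No.
Verdict: Not invertible.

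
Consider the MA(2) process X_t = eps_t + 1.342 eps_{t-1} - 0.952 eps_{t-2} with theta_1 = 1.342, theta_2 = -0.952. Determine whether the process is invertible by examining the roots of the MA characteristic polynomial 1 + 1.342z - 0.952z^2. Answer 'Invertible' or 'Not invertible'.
\text{Not invertible}

The MA(q) characteristic polynomial is P(z) = 1 + 1.342z - 0.952z^2.
Invertibility requires all roots to lie outside the unit circle, i.e. |z| > 1 for every root.
Set 1 + (1.342) z + (-0.952) z^2 = 0, i.e. a z^2 + b z + c = 0 with a = -0.952, b = 1.342, c = 1.
Discriminant D = b^2 - 4ac = (1.342)^2 - 4*(-0.952)*1 = 1.800964 - (-3.808) = 5.608964.
D >= 0, so the roots are real: z = (-b +/- sqrt(D)) / (2a) = (-1.342 +/- 2.368325) / (-1.904).
  z_1 = (-1.342 + 2.368325) / (-1.904) = -0.539,   |z_1| = 0.539.
  z_2 = (-1.342 - 2.368325) / (-1.904) = 1.9487,   |z_2| = 1.9487.
Moduli of all roots: 0.5390, 1.9487.
All moduli strictly greater than 1? No.
Verdict: Not invertible.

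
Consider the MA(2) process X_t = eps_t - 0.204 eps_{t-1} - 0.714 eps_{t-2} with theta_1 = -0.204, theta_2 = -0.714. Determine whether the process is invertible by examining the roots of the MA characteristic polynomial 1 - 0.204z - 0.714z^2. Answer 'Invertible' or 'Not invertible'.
\text{Invertible}

The MA(q) characteristic polynomial is P(z) = 1 - 0.204z - 0.714z^2.
Invertibility requires all roots to lie outside the unit circle, i.e. |z| > 1 for every root.
Set 1 + (-0.204) z + (-0.714) z^2 = 0, i.e. a z^2 + b z + c = 0 with a = -0.714, b = -0.204, c = 1.
Discriminant D = b^2 - 4ac = (-0.204)^2 - 4*(-0.714)*1 = 0.041616 - (-2.856) = 2.897616.
D >= 0, so the roots are real: z = (-b +/- sqrt(D)) / (2a) = (0.204 +/- 1.702239) / (-1.428).
  z_1 = (0.204 + 1.702239) / (-1.428) = -1.3349,   |z_1| = 1.3349.
  z_2 = (0.204 - 1.702239) / (-1.428) = 1.0492,   |z_2| = 1.0492.
Moduli of all roots: 1.3349, 1.0492.
All moduli strictly greater than 1? Yes.
Verdict: Invertible.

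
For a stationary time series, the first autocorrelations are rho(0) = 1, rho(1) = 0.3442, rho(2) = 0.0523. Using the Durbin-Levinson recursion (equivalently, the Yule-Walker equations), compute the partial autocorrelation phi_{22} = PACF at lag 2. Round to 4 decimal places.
\phi_{22} = -0.0751

The PACF at lag k is phi_{kk}, the last component of the solution
to the Yule-Walker system G_k phi = r_k where
  (G_k)_{ij} = rho(|i - j|), (r_k)_i = rho(i), i,j = 1..k.
Equivalently, Durbin-Levinson gives phi_{kk} iteratively:
  phi_{11} = rho(1)
  phi_{kk} = [rho(k) - sum_{j=1..k-1} phi_{k-1,j} rho(k-j)]
            / [1 - sum_{j=1..k-1} phi_{k-1,j} rho(j)],
  phi_{k,j} = phi_{k-1,j} - phi_{kk} phi_{k-1,k-j},  j = 1..k-1.
Step k = 1:
  phi_11 = rho(1) = 0.3442.
Step k = 2:
  phi_22 = [rho(2) - phi_11 rho(1)] / [1 - phi_11 rho(1)] = [0.0523 - (0.3442)(0.3442)] / [1 - (0.3442)(0.3442)]
         = -0.06617364 / 0.88152636 = -0.0751.
Therefore phi_{22} = -0.0751.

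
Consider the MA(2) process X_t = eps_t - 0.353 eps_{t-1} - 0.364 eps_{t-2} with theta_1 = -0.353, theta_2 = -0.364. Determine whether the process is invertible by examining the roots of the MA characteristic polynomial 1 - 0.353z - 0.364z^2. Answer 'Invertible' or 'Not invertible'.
\text{Invertible}

The MA(q) characteristic polynomial is P(z) = 1 - 0.353z - 0.364z^2.
Invertibility requires all roots to lie outside the unit circle, i.e. |z| > 1 for every root.
Set 1 + (-0.353) z + (-0.364) z^2 = 0, i.e. a z^2 + b z + c = 0 with a = -0.364, b = -0.353, c = 1.
Discriminant D = b^2 - 4ac = (-0.353)^2 - 4*(-0.364)*1 = 0.124609 - (-1.456) = 1.580609.
D >= 0, so the roots are real: z = (-b +/- sqrt(D)) / (2a) = (0.353 +/- 1.257223) / (-0.728).
  z_1 = (0.353 + 1.257223) / (-0.728) = -2.2118,   |z_1| = 2.2118.
  z_2 = (0.353 - 1.257223) / (-0.728) = 1.2421,   |z_2| = 1.2421.
Moduli of all roots: 2.2118, 1.2421.
All moduli strictly greater than 1? Yes.
Verdict: Invertible.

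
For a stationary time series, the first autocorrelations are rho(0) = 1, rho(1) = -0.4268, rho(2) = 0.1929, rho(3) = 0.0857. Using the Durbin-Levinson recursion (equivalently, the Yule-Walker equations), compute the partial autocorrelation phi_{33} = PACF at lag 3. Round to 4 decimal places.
\phi_{33} = 0.2110

The PACF at lag k is phi_{kk}, the last component of the solution
to the Yule-Walker system G_k phi = r_k where
  (G_k)_{ij} = rho(|i - j|), (r_k)_i = rho(i), i,j = 1..k.
Equivalently, Durbin-Levinson gives phi_{kk} iteratively:
  phi_{11} = rho(1)
  phi_{kk} = [rho(k) - sum_{j=1..k-1} phi_{k-1,j} rho(k-j)]
            / [1 - sum_{j=1..k-1} phi_{k-1,j} rho(j)],
  phi_{k,j} = phi_{k-1,j} - phi_{kk} phi_{k-1,k-j},  j = 1..k-1.
Step k = 1:
  phi_11 = rho(1) = -0.4268.
Step k = 2:
  phi_22 = [rho(2) - phi_11 rho(1)] / [1 - phi_11 rho(1)] = [0.1929 - (-0.4268)(-0.4268)] / [1 - (-0.4268)(-0.4268)]
         = 0.01074176 / 0.81784176 = 0.013134.
  Update: phi_21 = phi_11 - phi_22 phi_11 = -0.4268 - (0.013134)(-0.4268) = -0.421194.
Step k = 3:
  phi_33 = [rho(3) - phi_21 rho(2) - phi_22 rho(1)] / [1 - phi_21 rho(1) - phi_22 rho(2)]
    numerator   = 0.0857 - (-0.421194)(0.1929) - (0.013134)(-0.4268) = 0.17255409
    denominator = 1 - (-0.421194)(-0.4268) - (0.013134)(0.1929) = 0.81770067
  phi_33 = 0.17255409 / 0.81770067 = 0.211.
Therefore phi_{33} = 0.2110.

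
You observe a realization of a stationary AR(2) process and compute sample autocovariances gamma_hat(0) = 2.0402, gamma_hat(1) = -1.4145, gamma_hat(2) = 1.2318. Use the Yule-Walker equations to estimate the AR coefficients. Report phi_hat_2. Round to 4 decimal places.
\hat\phi_{2} = 0.2370

The Yule-Walker equations for an AR(p) process read, in matrix form,
  Gamma_p phi = r_p,   with   (Gamma_p)_{ij} = gamma(|i - j|),
                       (r_p)_i = gamma(i),   i,j = 1..p.
Substitute the sample gammas (Toeplitz matrix and right-hand side of size 2):
  Gamma_p = [[2.0402, -1.4145], [-1.4145, 2.0402]]
  r_p     = [-1.4145, 1.2318]
Written out:
  2.0402 phi_1 - 1.4145 phi_2 = -1.4145
  -1.4145 phi_1 + 2.0402 phi_2 = 1.2318
Solve by Cramer's rule:
  det = gamma(0)^2 - gamma(1)^2 = (2.0402)^2 - (-1.4145)^2 = 4.16241604 - 2.00081025 = 2.16160579
  phi_hat_1 = [gamma(1) gamma(0) - gamma(1) gamma(2)] / det = [(-1.4145)(2.0402) - (-1.4145)(1.2318)] / 2.16160579 = -1.1434818 / 2.16160579 = -0.529
  phi_hat_2 = [gamma(0) gamma(2) - gamma(1)^2] / det = [(2.0402)(1.2318) - (-1.4145)^2] / 2.16160579 = 0.51230811 / 2.16160579 = 0.237
So phi_hat = [-0.5290, 0.2370].
Therefore phi_hat_2 = 0.2370.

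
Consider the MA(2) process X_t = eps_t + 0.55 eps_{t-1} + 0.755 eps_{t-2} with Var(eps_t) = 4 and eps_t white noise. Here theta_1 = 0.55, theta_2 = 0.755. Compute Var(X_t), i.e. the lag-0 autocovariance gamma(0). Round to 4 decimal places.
\gamma(0) = 7.4901

For an MA(q) process X_t = eps_t + sum_i theta_i eps_{t-i} with
Var(eps_t) = sigma^2, the variance is
  gamma(0) = sigma^2 * (1 + sum_i theta_i^2).
  sum_i theta_i^2 = (0.55)^2 + (0.755)^2 = 0.3025 + 0.570025 = 0.872525.
  gamma(0) = 4 * (1 + 0.872525) = 4 * 1.872525 = 7.4901.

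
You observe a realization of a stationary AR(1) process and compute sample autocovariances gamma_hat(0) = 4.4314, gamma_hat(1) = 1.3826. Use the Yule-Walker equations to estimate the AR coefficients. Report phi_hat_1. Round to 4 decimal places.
\hat\phi_{1} = 0.3120

The Yule-Walker equations for an AR(p) process read, in matrix form,
  Gamma_p phi = r_p,   with   (Gamma_p)_{ij} = gamma(|i - j|),
                       (r_p)_i = gamma(i),   i,j = 1..p.
Substitute the sample gammas (Toeplitz matrix and right-hand side of size 1):
  Gamma_p = [[4.4314]]
  r_p     = [1.3826]
With p = 1 this is the single equation gamma(0) phi_1 = gamma(1):
  phi_hat_1 = gamma(1) / gamma(0) = 1.3826 / 4.4314 = 0.3120.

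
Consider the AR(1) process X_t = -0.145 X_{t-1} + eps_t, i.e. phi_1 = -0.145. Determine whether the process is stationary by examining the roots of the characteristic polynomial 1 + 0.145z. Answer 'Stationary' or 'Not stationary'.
\text{Stationary}

The AR(p) characteristic polynomial is P(z) = 1 + 0.145z.
Stationarity requires all roots to lie outside the unit circle, i.e. |z| > 1 for every root.
This is linear in z: 1 + (0.145) z = 0  =>  z = -1/(0.145) = -6.896552,  |z| = 6.896552.
Moduli of all roots: 6.8966.
All moduli strictly greater than 1? Yes.
Verdict: Stationary.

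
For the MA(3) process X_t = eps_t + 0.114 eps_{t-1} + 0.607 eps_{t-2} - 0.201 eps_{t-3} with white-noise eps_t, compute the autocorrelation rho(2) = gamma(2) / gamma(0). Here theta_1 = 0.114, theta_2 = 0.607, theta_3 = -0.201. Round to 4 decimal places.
\rho(2) = 0.4108

For an MA(q) process with theta_0 = 1, the autocovariance is
  gamma(k) = sigma^2 * sum_{i=0..q-k} theta_i * theta_{i+k},
and rho(k) = gamma(k) / gamma(0). Sigma^2 cancels.
  numerator   = (1)*(0.607) + (0.114)*(-0.201) = 0.584086.
  denominator = (1)^2 + (0.114)^2 + (0.607)^2 + (-0.201)^2 = 1.421846.
  rho(2) = 0.584086 / 1.421846 = 0.4108.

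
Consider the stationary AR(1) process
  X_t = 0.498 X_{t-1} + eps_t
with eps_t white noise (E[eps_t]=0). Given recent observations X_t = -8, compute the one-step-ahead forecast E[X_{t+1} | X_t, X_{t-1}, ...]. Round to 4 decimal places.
E[X_{t+1} \mid \mathcal F_t] = -3.9840

For an AR(p) model X_t = c + sum_i phi_i X_{t-i} + eps_t, the
one-step-ahead conditional mean is
  E[X_{t+1} | X_t, ...] = c + sum_i phi_i X_{t+1-i}.
Substitute known values:
  E[X_{t+1} | ...] = (0.498) * (-8)
                   = -3.9840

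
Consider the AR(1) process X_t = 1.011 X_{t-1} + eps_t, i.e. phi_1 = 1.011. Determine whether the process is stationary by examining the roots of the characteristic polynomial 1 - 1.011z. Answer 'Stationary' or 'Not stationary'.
\text{Not stationary}

The AR(p) characteristic polynomial is P(z) = 1 - 1.011z.
Stationarity requires all roots to lie outside the unit circle, i.e. |z| > 1 for every root.
This is linear in z: 1 + (-1.011) z = 0  =>  z = -1/(-1.011) = 0.98912,  |z| = 0.98912.
Moduli of all roots: 0.9891.
All moduli strictly greater than 1? No.
Verdict: Not stationary.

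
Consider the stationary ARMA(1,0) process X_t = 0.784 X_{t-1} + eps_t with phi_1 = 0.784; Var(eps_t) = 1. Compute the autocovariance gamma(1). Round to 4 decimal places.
\gamma(1) = 2.0345

Multiply the model equation by X_{t-k} and take expectations. With theta_0 = psi_0 = 1 and psi_j the MA(infinity) weights, this gives
  gamma(k) - sum_i phi_i gamma(k-i) = c_k,
  c_k = sigma^2 * sum_{j=k..q} theta_j psi_{j-k}   (c_k = 0 for k > q),
using gamma(-m) = gamma(m).
Pure AR (q = 0): c_0 = sigma^2 = 1, c_k = 0 for k >= 1.
Equations for k = 0 and k = 1 (AR order 1):
  gamma(0) = phi_1 gamma(1) + c_0
  gamma(1) = phi_1 gamma(0) + c_1
Substituting the second into the first: gamma(0) (1 - phi_1^2) = c_0 + phi_1 c_1, so
  gamma(0) = c_0 / (1 - phi_1^2) = 1 / (1 - (0.784)^2) = 1 / 0.385344 = 2.595084.
  gamma(1) = phi_1 gamma(0) = (0.784)(2.595084) = 2.034546.
Therefore gamma(1) = 2.0345 (to 4 decimal places).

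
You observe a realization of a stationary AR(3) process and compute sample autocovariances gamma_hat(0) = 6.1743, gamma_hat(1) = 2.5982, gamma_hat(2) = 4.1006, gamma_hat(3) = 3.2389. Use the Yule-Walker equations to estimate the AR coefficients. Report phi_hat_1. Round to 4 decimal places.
\hat\phi_{1} = -0.0070

The Yule-Walker equations for an AR(p) process read, in matrix form,
  Gamma_p phi = r_p,   with   (Gamma_p)_{ij} = gamma(|i - j|),
                       (r_p)_i = gamma(i),   i,j = 1..p.
Substitute the sample gammas (Toeplitz matrix and right-hand side of size 3):
  Gamma_p = [[6.1743, 2.5982, 4.1006], [2.5982, 6.1743, 2.5982], [4.1006, 2.5982, 6.1743]]
  r_p     = [2.5982, 4.1006, 3.2389]
Written out (R1..R3):
  (R1) 6.1743 phi_1 + 2.5982 phi_2 + 4.1006 phi_3 = 2.5982
  (R2) 2.5982 phi_1 + 6.1743 phi_2 + 2.5982 phi_3 = 4.1006
  (R3) 4.1006 phi_1 + 2.5982 phi_2 + 6.1743 phi_3 = 3.2389
Gaussian elimination:
  R2 <- R2 - (2.5982/6.1743) R1 = R2 - (0.420809) R1:  5.080954 phi_2 + 0.872631 phi_3 = 3.007254
  R3 <- R3 - (4.1006/6.1743) R1 = R3 - (0.66414) R1:  0.872631 phi_2 + 3.450927 phi_3 = 1.513331
  R3 <- R3 - (0.872631/5.080954) R2 = R3 - (0.171746) R2:  3.301057 phi_3 = 0.996849
Back-substitution:
  phi_hat_3 = 0.996849 / 3.301057 = 0.301979
  phi_hat_2 = (3.007254 - (0.872631)(0.301979)) / 5.080954 = 0.540005
  phi_hat_1 = (2.5982 - (2.5982)(0.540005) - (4.1006)(0.301979)) / 6.1743 = -0.006986
So phi_hat = [-0.0070, 0.5400, 0.3020].
Therefore phi_hat_1 = -0.0070.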